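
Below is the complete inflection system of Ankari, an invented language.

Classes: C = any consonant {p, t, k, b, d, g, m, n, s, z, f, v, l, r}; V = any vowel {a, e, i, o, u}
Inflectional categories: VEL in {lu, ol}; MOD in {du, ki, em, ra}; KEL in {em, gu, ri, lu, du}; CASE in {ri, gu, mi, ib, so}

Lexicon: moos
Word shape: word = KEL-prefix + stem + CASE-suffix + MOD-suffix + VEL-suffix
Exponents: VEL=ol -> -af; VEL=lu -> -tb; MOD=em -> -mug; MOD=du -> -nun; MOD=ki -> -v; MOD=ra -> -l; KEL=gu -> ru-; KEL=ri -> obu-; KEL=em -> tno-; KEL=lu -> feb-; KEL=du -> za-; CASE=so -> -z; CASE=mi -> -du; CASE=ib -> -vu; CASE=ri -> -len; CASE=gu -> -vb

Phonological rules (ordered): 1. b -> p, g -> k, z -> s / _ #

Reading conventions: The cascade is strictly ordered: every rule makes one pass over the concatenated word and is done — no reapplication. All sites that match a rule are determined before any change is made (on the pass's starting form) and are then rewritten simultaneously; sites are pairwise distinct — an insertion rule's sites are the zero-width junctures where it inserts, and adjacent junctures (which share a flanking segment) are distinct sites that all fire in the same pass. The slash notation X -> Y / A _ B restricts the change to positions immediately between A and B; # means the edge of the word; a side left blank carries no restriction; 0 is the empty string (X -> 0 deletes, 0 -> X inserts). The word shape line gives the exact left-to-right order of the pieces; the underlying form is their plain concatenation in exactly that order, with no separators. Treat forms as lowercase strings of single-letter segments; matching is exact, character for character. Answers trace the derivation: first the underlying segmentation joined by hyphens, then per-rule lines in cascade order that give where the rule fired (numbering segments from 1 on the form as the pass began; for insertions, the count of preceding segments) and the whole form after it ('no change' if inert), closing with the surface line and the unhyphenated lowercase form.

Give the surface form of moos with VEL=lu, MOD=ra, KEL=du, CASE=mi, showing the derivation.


underlying: za-moos-du-l-tb
1. b -> p, g -> k, z -> s / _ #: fires at position(s) 11: zamoosdultp
surface: zamoosdultp


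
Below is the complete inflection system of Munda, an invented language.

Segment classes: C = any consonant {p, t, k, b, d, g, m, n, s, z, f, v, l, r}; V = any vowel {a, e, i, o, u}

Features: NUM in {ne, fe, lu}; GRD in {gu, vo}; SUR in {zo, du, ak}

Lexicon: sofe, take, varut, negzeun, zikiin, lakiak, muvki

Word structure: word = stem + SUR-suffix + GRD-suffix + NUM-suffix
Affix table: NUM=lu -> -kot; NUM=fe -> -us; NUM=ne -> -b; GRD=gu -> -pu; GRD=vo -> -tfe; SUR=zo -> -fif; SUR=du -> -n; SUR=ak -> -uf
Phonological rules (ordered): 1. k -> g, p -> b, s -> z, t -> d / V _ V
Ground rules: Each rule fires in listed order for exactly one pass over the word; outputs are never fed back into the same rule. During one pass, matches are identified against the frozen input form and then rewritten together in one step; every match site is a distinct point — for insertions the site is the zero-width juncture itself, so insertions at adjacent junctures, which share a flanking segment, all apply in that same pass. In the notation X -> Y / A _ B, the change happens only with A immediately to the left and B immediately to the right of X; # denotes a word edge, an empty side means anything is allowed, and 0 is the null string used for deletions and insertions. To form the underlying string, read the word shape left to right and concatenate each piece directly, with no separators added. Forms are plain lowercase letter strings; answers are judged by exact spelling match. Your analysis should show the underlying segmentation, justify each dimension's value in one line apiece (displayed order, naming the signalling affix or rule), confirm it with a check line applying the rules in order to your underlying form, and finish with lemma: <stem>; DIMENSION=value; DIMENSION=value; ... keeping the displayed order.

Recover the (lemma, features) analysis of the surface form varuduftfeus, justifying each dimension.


underlying: varut-uf-tfe-us
NUM=fe - signalled by the affix -us
GRD=vo - signalled by the affix -tfe
SUR=ak - signalled by the affix -uf
check: varutuftfeus -> varuduftfeus
lemma: varut; NUM=fe; GRD=vo; SUR=ak


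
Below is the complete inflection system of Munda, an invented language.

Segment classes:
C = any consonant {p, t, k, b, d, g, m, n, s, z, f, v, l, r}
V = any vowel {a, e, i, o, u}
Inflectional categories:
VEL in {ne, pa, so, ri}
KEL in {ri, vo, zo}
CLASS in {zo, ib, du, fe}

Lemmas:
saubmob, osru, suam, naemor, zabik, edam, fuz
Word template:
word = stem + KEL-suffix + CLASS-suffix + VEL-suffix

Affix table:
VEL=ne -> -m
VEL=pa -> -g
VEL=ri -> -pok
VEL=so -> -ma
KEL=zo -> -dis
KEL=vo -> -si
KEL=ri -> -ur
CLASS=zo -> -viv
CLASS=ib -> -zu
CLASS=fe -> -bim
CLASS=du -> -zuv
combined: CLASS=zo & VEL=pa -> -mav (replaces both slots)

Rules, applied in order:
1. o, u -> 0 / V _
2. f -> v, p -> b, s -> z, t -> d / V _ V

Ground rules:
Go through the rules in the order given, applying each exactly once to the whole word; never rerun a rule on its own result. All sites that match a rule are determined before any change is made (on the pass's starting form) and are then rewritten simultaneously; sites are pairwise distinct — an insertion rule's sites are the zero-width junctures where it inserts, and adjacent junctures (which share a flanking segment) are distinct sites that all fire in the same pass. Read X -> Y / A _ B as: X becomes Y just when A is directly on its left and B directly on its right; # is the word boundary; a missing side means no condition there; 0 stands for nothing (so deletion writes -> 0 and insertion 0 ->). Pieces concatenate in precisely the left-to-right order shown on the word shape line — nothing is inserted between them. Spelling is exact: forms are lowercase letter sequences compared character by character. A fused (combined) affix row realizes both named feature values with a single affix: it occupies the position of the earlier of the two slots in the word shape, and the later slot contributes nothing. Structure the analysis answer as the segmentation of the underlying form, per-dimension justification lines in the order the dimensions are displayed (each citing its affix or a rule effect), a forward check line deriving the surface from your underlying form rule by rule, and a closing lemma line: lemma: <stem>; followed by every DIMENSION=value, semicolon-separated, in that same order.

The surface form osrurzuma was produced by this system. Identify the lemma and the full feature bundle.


underlying: osru-ur-zu-ma
VEL=so - signalled by the affix -ma
KEL=ri - signalled by the affix -ur
CLASS=ib - signalled by the affix -zu
check: osruurzuma -> osrurzuma -> osrurzuma
lemma: osru; VEL=so; KEL=ri; CLASS=ib


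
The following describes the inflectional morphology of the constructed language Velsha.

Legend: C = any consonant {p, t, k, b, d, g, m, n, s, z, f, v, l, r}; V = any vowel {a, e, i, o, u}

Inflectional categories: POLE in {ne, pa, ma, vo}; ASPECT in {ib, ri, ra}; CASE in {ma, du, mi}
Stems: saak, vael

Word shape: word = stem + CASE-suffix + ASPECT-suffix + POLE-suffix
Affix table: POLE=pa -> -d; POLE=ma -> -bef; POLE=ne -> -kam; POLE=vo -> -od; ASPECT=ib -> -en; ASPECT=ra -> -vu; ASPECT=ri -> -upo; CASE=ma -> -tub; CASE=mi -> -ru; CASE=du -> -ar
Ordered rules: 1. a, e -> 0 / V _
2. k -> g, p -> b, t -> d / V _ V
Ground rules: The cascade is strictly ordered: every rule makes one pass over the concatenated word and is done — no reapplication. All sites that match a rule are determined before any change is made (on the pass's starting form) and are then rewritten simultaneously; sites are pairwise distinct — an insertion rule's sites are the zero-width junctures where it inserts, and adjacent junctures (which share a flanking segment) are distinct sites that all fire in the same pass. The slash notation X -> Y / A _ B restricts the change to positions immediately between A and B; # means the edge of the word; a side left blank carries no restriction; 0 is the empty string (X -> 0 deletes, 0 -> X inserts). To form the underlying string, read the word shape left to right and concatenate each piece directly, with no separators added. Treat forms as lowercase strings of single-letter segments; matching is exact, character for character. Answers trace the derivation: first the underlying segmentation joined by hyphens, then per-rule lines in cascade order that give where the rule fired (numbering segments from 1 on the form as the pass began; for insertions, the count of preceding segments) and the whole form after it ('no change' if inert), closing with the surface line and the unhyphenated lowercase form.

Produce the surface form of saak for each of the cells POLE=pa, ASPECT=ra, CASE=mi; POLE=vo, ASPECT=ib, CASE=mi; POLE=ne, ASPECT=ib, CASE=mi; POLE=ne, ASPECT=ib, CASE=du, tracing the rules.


cell POLE=pa, ASPECT=ra, CASE=mi:
underlying: saak-ru-vu-d
1. a, e -> 0 / V _: fires at position(s) 3: sakruvud
2. k -> g, p -> b, t -> d / V _ V: no change
surface: sakruvud

cell POLE=vo, ASPECT=ib, CASE=mi:
underlying: saak-ru-en-od
1. a, e -> 0 / V _: fires at position(s) 3, 7: sakrunod
2. k -> g, p -> b, t -> d / V _ V: no change
surface: sakrunod

cell POLE=ne, ASPECT=ib, CASE=mi:
underlying: saak-ru-en-kam
1. a, e -> 0 / V _: fires at position(s) 3, 7: sakrunkam
2. k -> g, p -> b, t -> d / V _ V: no change
surface: sakrunkam

cell POLE=ne, ASPECT=ib, CASE=du:
underlying: saak-ar-en-kam
1. a, e -> 0 / V _: fires at position(s) 3: sakarenkam
2. k -> g, p -> b, t -> d / V _ V: fires at position(s) 3: sagarenkam
surface: sagarenkam


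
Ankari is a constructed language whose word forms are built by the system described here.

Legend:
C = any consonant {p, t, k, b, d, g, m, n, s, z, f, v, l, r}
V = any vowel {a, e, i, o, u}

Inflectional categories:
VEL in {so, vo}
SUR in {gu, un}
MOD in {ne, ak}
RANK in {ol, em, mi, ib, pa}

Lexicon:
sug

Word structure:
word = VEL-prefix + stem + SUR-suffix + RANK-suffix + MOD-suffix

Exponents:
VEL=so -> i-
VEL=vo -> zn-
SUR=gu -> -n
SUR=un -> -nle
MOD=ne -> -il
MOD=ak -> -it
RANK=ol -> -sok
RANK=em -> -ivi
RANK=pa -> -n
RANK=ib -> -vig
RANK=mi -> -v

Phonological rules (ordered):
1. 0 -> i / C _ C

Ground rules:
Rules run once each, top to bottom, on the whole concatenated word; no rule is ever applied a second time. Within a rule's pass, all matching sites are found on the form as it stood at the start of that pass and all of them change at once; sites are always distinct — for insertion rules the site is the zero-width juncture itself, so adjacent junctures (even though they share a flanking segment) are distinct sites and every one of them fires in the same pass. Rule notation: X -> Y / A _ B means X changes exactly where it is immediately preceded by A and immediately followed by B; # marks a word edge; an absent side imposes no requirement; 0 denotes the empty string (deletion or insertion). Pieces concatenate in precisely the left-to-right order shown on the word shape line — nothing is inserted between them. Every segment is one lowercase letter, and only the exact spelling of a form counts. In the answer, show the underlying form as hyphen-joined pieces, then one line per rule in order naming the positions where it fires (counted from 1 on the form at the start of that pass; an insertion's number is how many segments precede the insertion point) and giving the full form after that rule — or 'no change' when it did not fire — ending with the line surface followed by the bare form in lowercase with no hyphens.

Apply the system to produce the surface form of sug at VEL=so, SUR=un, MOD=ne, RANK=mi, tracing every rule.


underlying: i-sug-nle-v-il
1. 0 -> i / C _ C: inserts after position(s) 4, 5: isuginilevil
surface: isuginilevil


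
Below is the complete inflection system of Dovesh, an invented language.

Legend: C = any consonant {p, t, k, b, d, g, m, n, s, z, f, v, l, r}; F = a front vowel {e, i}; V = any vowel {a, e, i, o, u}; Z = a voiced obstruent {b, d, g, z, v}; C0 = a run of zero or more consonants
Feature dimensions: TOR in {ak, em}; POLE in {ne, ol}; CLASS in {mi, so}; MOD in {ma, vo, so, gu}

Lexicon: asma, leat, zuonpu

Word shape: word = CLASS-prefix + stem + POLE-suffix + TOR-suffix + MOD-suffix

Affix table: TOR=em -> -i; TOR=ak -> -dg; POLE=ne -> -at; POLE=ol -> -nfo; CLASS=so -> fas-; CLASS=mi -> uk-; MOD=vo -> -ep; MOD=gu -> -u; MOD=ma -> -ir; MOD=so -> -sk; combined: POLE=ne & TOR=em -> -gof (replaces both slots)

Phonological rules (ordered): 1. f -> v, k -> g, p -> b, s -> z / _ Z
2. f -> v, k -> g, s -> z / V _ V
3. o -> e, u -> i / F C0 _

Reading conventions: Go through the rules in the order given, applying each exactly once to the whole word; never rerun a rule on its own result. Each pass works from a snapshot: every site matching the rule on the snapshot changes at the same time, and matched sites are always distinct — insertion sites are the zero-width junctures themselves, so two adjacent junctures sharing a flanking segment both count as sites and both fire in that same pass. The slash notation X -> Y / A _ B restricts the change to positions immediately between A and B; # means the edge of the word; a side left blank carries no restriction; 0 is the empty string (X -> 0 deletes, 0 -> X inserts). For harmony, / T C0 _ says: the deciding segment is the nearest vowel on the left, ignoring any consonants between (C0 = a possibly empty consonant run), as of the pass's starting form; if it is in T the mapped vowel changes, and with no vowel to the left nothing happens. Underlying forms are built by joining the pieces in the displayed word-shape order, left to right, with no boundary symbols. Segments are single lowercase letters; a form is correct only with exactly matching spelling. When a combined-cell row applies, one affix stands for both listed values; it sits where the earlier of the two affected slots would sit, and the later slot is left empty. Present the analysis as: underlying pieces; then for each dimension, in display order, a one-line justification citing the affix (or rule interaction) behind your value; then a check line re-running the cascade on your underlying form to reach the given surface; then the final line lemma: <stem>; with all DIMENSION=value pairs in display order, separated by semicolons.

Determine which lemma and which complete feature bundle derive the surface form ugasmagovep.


underlying: uk-asma-gof-ep
TOR=em - signalled by the combined affix row
POLE=ne - signalled by the combined affix row
CLASS=mi - signalled by the affix uk-
MOD=vo - signalled by the affix -ep
check: ukasmagofep -> ukasmagofep -> ugasmagovep -> ugasmagovep
lemma: asma; TOR=em; POLE=ne; CLASS=mi; MOD=vo


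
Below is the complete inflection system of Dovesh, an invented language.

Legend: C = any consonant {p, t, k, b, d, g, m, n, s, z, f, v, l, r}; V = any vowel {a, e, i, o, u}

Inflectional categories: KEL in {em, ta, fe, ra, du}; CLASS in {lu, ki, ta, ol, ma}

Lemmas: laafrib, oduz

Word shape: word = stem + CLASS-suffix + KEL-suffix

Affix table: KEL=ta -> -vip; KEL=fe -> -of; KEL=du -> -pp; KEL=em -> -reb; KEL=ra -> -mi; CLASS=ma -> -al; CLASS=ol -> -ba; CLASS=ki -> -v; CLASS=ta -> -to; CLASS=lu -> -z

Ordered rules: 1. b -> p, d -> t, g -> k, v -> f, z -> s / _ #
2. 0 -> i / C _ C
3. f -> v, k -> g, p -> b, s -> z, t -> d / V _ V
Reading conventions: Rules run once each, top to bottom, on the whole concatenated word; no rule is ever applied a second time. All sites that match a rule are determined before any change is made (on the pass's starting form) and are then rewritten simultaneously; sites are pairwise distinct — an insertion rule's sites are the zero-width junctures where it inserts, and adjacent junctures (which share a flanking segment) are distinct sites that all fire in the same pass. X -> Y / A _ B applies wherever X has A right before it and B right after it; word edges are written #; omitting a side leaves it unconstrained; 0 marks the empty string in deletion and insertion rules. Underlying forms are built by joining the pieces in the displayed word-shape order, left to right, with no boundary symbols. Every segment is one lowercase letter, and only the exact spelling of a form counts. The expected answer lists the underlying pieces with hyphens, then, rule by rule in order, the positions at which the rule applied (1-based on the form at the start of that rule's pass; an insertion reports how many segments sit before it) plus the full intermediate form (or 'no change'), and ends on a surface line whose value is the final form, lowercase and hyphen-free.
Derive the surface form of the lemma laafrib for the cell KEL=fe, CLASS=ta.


underlying: laafrib-to-of
1. b -> p, d -> t, g -> k, v -> f, z -> s / _ #: no change
2. 0 -> i / C _ C: inserts after position(s) 4, 7: laafiribitoof
3. f -> v, k -> g, p -> b, s -> z, t -> d / V _ V: fires at position(s) 4, 10: laaviribidoof
surface: laaviribidoof


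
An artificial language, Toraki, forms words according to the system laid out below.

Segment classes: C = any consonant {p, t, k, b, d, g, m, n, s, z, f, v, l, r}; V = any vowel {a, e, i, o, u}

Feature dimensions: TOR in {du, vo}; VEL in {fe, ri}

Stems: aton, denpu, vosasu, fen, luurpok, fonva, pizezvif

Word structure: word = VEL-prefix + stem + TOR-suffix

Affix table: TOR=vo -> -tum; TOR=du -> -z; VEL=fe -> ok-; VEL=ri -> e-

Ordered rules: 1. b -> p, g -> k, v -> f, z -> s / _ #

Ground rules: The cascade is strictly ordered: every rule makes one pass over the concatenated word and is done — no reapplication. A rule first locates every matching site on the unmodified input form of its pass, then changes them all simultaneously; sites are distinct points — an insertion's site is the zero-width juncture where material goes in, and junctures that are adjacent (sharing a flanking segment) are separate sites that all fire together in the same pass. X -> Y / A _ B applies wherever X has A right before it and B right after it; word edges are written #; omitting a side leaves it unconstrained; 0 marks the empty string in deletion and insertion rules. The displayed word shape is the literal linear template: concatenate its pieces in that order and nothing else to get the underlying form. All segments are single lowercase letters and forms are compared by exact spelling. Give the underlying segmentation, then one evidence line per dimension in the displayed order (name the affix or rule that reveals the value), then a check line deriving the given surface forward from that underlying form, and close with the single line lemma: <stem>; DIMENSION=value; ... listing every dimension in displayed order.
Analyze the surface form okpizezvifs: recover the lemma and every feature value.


underlying: ok-pizezvif-z
TOR=du - signalled by the affix -z
VEL=fe - signalled by the affix ok-
check: okpizezvifz -> okpizezvifs
lemma: pizezvif; TOR=du; VEL=fe


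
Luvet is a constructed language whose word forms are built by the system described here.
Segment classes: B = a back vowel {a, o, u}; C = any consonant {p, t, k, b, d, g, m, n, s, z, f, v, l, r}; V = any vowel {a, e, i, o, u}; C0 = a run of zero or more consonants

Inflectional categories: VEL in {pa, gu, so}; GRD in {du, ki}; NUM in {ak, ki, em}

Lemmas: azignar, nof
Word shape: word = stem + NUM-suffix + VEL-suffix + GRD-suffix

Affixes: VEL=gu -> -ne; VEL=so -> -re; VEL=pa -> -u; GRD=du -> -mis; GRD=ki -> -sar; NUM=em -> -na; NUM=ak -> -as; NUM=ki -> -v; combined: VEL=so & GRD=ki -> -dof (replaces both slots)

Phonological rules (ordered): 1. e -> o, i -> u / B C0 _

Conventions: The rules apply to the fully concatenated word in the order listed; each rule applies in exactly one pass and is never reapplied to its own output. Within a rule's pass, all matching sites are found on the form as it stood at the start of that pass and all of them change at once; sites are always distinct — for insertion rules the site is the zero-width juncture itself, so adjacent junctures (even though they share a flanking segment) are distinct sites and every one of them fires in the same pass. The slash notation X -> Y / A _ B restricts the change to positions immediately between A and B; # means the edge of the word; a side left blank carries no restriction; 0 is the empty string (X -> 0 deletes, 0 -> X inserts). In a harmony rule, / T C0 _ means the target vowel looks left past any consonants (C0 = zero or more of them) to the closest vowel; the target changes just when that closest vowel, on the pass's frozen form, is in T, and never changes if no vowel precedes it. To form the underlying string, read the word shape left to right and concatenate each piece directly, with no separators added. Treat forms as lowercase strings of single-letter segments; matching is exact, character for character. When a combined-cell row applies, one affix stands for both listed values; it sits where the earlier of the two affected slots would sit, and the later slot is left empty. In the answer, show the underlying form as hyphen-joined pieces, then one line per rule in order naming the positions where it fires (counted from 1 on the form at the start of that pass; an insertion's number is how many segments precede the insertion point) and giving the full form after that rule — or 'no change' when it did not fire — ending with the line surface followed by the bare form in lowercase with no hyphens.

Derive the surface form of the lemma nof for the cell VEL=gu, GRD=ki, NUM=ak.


underlying: nof-as-ne-sar
1. e -> o, i -> u / B C0 _: fires at position(s) 7: nofasnosar
surface: nofasnosar


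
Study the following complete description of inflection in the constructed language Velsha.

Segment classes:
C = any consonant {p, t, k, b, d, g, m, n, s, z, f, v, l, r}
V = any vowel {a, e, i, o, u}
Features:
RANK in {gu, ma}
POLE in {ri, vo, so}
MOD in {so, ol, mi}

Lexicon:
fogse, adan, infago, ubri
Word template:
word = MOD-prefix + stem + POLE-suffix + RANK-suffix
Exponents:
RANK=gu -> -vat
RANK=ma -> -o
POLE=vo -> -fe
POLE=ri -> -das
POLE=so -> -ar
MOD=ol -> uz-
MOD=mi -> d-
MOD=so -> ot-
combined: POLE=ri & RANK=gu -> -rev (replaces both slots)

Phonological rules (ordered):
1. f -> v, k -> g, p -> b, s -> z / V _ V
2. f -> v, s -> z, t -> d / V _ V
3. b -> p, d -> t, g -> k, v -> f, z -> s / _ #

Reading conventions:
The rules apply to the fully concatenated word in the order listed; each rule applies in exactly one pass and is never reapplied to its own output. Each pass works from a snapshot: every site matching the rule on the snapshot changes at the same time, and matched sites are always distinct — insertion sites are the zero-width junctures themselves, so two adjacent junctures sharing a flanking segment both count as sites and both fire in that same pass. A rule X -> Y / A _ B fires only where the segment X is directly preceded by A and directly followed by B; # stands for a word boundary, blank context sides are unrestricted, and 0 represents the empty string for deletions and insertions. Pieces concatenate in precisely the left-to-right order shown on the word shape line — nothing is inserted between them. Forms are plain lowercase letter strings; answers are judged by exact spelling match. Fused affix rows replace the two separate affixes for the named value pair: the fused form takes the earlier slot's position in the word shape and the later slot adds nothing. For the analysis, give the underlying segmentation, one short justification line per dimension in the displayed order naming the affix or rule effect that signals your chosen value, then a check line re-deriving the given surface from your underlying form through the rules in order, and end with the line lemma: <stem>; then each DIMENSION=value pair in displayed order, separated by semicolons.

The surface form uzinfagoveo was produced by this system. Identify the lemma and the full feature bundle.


underlying: uz-infago-fe-o
RANK=ma - signalled by the affix -o
POLE=vo - signalled by the affix -fe
MOD=ol - signalled by the affix uz-
check: uzinfagofeo -> uzinfagoveo -> uzinfagoveo -> uzinfagoveo
lemma: infago; RANK=ma; POLE=vo; MOD=ol


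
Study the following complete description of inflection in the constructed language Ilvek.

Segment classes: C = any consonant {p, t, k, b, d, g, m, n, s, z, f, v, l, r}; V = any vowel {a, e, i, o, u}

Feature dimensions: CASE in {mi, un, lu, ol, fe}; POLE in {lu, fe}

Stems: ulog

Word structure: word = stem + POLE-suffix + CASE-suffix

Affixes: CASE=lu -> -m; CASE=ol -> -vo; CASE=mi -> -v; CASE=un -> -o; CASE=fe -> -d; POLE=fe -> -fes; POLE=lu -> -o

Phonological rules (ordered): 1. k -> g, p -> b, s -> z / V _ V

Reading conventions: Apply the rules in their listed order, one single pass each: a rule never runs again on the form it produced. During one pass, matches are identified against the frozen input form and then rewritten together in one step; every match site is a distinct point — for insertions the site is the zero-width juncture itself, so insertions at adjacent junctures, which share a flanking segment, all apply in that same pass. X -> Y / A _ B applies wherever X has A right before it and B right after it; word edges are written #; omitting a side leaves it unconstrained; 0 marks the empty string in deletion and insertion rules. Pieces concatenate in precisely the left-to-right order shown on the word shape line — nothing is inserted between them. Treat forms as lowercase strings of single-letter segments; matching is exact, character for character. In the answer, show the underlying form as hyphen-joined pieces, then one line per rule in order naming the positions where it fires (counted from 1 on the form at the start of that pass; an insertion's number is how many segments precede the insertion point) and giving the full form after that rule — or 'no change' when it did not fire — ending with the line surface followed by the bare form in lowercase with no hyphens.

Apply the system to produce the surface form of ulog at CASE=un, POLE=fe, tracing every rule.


underlying: ulog-fes-o
1. k -> g, p -> b, s -> z / V _ V: fires at position(s) 7: ulogfezo
surface: ulogfezo


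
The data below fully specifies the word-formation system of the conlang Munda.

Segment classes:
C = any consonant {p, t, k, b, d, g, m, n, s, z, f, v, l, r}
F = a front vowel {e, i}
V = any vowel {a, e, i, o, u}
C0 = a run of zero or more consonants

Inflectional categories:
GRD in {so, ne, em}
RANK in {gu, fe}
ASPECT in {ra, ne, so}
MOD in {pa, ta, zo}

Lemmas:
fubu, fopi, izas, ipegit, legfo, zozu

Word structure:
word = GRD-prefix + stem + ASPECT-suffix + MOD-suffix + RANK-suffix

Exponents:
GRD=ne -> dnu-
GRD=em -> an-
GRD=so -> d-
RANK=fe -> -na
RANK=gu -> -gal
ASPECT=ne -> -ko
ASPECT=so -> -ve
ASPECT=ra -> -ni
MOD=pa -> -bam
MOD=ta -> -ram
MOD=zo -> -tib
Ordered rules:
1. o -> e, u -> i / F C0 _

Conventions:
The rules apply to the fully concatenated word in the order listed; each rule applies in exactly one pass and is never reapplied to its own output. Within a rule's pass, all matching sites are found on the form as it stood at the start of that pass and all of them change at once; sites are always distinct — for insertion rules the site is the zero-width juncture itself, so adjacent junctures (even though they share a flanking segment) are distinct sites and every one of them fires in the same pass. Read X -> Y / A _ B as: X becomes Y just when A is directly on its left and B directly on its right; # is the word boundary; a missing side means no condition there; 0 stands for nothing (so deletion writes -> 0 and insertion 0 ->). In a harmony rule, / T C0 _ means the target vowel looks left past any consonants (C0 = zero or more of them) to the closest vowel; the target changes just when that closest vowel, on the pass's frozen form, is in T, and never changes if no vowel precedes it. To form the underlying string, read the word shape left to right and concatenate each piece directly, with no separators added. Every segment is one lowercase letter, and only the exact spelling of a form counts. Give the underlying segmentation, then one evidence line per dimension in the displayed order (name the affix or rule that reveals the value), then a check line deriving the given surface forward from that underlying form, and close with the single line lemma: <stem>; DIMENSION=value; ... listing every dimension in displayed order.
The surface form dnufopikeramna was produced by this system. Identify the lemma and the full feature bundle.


underlying: dnu-fopi-ko-ram-na
GRD=ne - signalled by the affix dnu-
RANK=fe - signalled by the affix -na
ASPECT=ne - signalled by the affix -ko
MOD=ta - signalled by the affix -ram
check: dnufopikoramna -> dnufopikeramna
lemma: fopi; GRD=ne; RANK=fe; ASPECT=ne; MOD=ta


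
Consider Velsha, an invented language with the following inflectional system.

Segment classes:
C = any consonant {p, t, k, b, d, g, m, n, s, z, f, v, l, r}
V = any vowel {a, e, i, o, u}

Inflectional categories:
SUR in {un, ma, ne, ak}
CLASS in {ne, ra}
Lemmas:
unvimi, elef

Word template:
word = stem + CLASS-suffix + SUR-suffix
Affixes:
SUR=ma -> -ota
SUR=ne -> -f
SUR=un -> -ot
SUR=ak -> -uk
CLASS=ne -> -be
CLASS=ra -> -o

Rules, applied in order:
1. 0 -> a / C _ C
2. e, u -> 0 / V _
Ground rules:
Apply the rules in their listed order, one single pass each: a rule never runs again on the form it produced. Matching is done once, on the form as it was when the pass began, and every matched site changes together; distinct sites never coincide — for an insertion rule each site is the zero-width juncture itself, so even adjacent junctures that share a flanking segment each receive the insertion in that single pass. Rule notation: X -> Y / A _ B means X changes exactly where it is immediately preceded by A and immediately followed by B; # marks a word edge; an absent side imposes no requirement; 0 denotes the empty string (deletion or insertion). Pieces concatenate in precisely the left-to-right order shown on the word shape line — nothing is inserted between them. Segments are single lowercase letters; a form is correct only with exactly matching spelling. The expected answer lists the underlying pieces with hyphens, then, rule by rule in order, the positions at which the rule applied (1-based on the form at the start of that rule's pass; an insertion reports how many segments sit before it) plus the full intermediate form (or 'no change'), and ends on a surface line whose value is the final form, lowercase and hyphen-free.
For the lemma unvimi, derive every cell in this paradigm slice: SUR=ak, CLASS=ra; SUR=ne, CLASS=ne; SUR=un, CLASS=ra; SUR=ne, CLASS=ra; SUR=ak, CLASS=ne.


cell SUR=ak, CLASS=ra:
underlying: unvimi-o-uk
1. 0 -> a / C _ C: inserts after position(s) 2: unavimiouk
2. e, u -> 0 / V _: fires at position(s) 9: unavimiok
surface: unavimiok

cell SUR=ne, CLASS=ne:
underlying: unvimi-be-f
1. 0 -> a / C _ C: inserts after position(s) 2: unavimibef
2. e, u -> 0 / V _: no change
surface: unavimibef

cell SUR=un, CLASS=ra:
underlying: unvimi-o-ot
1. 0 -> a / C _ C: inserts after position(s) 2: unavimioot
2. e, u -> 0 / V _: no change
surface: unavimioot

cell SUR=ne, CLASS=ra:
underlying: unvimi-o-f
1. 0 -> a / C _ C: inserts after position(s) 2: unavimiof
2. e, u -> 0 / V _: no change
surface: unavimiof

cell SUR=ak, CLASS=ne:
underlying: unvimi-be-uk
1. 0 -> a / C _ C: inserts after position(s) 2: unavimibeuk
2. e, u -> 0 / V _: fires at position(s) 10: unavimibek
surface: unavimibek


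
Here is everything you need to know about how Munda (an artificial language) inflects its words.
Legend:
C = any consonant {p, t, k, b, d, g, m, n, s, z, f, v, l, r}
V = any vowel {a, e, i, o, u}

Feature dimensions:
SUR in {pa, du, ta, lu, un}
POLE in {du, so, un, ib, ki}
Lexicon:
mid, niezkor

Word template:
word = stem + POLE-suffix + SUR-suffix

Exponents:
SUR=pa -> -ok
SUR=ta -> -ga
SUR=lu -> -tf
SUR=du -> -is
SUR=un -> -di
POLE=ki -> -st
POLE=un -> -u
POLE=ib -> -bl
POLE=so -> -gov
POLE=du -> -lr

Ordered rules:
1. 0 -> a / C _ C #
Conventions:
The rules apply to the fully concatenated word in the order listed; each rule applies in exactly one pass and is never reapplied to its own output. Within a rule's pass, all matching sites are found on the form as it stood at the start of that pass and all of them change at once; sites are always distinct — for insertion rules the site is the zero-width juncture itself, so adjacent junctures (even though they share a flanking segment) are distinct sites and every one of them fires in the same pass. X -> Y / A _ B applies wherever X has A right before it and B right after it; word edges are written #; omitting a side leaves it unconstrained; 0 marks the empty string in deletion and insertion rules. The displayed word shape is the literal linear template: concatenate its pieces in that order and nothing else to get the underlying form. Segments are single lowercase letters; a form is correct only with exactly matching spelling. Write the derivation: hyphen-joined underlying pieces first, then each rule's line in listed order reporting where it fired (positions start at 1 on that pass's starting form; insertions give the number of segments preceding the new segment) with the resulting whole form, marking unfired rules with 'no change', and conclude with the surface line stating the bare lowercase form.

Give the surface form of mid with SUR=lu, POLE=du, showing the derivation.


underlying: mid-lr-tf
1. 0 -> a / C _ C #: inserts after position(s) 6: midlrtaf
surface: midlrtaf


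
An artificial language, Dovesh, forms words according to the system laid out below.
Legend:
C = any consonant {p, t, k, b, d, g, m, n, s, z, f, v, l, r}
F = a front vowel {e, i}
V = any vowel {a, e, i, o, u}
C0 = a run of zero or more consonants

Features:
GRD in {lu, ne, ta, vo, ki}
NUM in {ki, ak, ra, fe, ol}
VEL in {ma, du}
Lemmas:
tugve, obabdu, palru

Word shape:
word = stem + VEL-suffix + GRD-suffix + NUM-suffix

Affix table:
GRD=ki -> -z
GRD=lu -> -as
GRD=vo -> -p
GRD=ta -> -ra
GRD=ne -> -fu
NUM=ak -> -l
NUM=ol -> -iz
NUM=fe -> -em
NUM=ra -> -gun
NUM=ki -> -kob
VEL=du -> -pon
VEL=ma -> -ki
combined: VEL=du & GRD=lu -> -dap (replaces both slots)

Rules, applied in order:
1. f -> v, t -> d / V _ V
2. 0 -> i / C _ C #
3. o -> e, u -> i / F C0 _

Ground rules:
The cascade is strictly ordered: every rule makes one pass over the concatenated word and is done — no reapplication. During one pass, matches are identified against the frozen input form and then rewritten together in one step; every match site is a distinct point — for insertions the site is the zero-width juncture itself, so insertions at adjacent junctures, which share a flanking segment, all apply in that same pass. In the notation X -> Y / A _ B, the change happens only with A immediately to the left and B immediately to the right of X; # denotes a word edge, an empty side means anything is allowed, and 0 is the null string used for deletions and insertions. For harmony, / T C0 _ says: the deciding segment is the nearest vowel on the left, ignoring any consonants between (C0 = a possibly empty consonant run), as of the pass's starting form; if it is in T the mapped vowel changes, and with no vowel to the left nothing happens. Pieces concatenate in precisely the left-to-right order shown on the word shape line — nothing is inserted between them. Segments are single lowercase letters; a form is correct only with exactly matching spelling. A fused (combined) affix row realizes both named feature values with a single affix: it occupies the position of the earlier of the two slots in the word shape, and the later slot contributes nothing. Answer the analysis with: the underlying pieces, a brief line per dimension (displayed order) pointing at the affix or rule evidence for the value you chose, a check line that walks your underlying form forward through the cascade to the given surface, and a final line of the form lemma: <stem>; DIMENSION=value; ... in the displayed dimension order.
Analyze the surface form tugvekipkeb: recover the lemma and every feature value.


underlying: tugve-ki-p-kob
GRD=vo - signalled by the affix -p
NUM=ki - signalled by the affix -kob
VEL=ma - signalled by the affix -ki
check: tugvekipkob -> tugvekipkob -> tugvekipkob -> tugvekipkeb
lemma: tugve; GRD=vo; NUM=ki; VEL=ma


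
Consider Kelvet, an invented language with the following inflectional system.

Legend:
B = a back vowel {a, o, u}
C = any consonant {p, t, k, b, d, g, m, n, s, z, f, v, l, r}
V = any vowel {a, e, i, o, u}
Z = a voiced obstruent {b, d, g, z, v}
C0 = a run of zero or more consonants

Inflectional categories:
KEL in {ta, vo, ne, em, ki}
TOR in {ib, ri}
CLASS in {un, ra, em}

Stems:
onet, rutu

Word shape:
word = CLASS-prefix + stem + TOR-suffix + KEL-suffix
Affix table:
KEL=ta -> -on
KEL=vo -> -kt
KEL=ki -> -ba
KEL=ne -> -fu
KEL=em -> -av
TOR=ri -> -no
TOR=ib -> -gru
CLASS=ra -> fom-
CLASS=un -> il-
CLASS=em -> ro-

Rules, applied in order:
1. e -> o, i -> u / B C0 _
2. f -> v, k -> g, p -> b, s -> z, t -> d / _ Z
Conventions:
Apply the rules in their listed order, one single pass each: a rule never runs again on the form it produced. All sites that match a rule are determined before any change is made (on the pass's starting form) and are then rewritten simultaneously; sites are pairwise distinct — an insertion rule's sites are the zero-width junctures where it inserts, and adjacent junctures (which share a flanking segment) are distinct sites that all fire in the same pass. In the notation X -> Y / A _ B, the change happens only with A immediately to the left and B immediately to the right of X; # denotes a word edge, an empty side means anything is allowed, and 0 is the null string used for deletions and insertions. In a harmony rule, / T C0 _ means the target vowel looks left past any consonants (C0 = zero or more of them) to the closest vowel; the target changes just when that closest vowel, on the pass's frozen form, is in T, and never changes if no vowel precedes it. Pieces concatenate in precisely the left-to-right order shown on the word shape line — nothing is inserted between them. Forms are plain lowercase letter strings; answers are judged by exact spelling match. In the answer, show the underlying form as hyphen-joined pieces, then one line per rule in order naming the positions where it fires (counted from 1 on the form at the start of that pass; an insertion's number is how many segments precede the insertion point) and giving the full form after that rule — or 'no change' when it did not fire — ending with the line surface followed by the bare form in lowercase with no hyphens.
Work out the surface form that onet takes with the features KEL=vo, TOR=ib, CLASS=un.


underlying: il-onet-gru-kt
1. e -> o, i -> u / B C0 _: fires at position(s) 5: ilonotgrukt
2. f -> v, k -> g, p -> b, s -> z, t -> d / _ Z: fires at position(s) 6: ilonodgrukt
surface: ilonodgrukt


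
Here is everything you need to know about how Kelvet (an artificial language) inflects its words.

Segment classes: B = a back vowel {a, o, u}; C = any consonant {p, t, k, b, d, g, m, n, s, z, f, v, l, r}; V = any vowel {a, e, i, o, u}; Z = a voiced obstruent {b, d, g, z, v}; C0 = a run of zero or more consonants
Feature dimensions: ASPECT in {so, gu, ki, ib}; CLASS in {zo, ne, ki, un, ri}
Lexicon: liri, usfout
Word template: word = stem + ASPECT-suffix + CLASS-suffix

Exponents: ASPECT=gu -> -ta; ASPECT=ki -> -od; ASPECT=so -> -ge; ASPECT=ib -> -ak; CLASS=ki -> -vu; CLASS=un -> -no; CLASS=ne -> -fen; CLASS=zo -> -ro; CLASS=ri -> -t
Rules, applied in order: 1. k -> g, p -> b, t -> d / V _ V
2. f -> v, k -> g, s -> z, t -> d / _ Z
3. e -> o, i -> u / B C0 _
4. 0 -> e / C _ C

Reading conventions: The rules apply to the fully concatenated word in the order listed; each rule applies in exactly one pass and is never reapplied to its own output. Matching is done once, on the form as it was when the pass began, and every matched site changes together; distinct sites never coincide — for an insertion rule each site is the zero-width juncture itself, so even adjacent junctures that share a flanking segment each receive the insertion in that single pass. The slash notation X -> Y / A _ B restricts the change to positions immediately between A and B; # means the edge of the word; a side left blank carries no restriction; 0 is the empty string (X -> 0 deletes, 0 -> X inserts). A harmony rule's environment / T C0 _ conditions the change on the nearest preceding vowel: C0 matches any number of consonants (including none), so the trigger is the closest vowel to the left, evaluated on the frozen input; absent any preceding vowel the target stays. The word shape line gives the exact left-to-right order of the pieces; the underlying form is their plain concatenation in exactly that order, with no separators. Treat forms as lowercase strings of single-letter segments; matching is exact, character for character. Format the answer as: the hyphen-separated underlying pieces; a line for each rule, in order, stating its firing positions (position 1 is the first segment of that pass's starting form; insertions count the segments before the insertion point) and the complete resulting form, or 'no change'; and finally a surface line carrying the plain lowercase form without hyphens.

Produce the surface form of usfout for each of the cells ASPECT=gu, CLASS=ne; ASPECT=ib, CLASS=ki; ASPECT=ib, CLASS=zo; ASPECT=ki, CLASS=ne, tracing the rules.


cell ASPECT=gu, CLASS=ne:
underlying: usfout-ta-fen
1. k -> g, p -> b, t -> d / V _ V: no change
2. f -> v, k -> g, s -> z, t -> d / _ Z: no change
3. e -> o, i -> u / B C0 _: fires at position(s) 10: usfouttafon
4. 0 -> e / C _ C: inserts after position(s) 2, 6: usefoutetafon
surface: usefoutetafon

cell ASPECT=ib, CLASS=ki:
underlying: usfout-ak-vu
1. k -> g, p -> b, t -> d / V _ V: fires at position(s) 6: usfoudakvu
2. f -> v, k -> g, s -> z, t -> d / _ Z: fires at position(s) 8: usfoudagvu
3. e -> o, i -> u / B C0 _: no change
4. 0 -> e / C _ C: inserts after position(s) 2, 8: usefoudagevu
surface: usefoudagevu

cell ASPECT=ib, CLASS=zo:
underlying: usfout-ak-ro
1. k -> g, p -> b, t -> d / V _ V: fires at position(s) 6: usfoudakro
2. f -> v, k -> g, s -> z, t -> d / _ Z: no change
3. e -> o, i -> u / B C0 _: no change
4. 0 -> e / C _ C: inserts after position(s) 2, 8: usefoudakero
surface: usefoudakero

cell ASPECT=ki, CLASS=ne:
underlying: usfout-od-fen
1. k -> g, p -> b, t -> d / V _ V: fires at position(s) 6: usfoudodfen
2. f -> v, k -> g, s -> z, t -> d / _ Z: no change
3. e -> o, i -> u / B C0 _: fires at position(s) 10: usfoudodfon
4. 0 -> e / C _ C: inserts after position(s) 2, 8: usefoudodefon
surface: usefoudodefon
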